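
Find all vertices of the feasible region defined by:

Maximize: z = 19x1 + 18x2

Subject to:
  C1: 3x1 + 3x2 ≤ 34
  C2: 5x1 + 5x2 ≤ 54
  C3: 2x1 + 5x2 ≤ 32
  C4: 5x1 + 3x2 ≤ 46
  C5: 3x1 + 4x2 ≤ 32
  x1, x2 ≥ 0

(0, 0), (9.2, 0), (8, 2), (4.571, 4.571), (0, 6.4)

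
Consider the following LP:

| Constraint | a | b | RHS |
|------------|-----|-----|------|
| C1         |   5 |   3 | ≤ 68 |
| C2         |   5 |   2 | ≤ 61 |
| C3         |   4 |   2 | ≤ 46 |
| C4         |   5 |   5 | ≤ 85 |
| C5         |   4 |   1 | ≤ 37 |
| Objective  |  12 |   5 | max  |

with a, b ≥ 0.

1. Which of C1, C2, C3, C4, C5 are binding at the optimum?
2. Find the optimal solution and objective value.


1. C3, C5
2. a = 7, b = 9, z = 129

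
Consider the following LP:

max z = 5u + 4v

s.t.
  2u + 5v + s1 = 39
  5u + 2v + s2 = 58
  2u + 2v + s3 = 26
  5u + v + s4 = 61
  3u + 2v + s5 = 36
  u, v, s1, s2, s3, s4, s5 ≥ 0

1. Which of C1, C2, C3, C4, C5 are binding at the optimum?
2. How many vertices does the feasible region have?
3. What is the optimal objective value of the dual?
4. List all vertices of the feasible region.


1. C3, C5
2. 6
3. 62
4. (0, 0), (11.6, 0), (11, 1.5), (10, 3), (8.667, 4.333), (0, 7.8)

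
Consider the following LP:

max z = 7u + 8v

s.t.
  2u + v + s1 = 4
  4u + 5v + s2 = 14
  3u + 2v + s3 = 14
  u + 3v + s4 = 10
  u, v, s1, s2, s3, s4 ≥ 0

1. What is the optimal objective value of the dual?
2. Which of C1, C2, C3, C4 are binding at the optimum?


1. 23
2. C1, C2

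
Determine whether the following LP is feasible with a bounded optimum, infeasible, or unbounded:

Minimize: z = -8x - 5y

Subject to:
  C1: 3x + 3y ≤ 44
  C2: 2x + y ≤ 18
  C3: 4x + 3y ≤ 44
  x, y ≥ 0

Feasible with a bounded optimal solution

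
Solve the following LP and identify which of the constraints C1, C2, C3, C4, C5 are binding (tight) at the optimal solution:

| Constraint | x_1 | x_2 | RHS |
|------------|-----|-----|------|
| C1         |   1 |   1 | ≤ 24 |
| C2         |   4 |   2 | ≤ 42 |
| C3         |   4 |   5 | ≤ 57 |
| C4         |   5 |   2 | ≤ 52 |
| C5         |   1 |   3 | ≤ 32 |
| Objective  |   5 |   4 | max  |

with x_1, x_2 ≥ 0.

At x_1 = 8, x_2 = 5, compute slack b - a·x for each constraint:
  C1: 24 − 13 = 11  (slack)
  C2: 42 − 42 = 0  (binding)
  C3: 57 − 57 = 0  (binding)
  C4: 52 − 50 = 2  (slack)
  C5: 32 − 23 = 9  (slack)

Optimal: x_1 = 8, x_2 = 5
Binding: C2, C3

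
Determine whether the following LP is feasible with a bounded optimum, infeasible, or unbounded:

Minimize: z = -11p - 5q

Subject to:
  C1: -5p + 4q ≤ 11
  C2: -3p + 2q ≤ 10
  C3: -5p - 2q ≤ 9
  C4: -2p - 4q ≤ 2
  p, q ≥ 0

Unbounded (objective can decrease without bound)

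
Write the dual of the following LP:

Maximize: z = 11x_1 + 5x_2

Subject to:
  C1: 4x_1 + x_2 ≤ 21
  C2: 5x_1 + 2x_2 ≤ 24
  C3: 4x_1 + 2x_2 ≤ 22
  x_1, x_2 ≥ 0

Primal max cᵀx s.t. Ax ≤ b, x ≥ 0  →  Dual min bᵀy s.t. Aᵀy ≥ c, y ≥ 0.

Minimize: z = 21y1 + 24y2 + 22y3

Subject to:
  4y1 + 5y2 + 4y3 ≥ 11
  y1 + 2y2 + 2y3 ≥ 5
  y1, y2, y3 ≥ 0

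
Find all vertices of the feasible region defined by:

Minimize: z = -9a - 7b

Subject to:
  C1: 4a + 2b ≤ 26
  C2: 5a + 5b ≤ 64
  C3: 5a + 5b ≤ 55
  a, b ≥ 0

(0, 0), (6.5, 0), (2, 9), (0, 11)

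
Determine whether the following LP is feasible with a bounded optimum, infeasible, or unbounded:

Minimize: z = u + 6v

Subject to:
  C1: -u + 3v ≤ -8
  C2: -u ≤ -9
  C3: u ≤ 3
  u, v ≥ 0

Infeasible (no feasible solution exists)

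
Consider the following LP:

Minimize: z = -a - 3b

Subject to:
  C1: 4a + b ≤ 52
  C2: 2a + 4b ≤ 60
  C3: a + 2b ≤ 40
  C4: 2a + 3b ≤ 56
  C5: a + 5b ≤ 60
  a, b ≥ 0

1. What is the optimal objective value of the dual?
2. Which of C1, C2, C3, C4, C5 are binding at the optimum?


1. -40
2. C2, C5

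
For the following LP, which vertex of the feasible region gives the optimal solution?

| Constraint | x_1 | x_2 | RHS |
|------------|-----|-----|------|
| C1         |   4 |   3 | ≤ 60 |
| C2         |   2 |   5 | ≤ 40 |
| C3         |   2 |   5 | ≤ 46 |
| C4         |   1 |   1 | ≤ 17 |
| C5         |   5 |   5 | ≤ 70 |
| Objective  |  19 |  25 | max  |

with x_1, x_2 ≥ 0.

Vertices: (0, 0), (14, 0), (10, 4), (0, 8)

Evaluate the objective at each vertex of the feasible region:
  z(0, 0) = 0
  z(14, 0) = 266
  z(10, 4) = 290  ←
  z(0, 8) = 200
The maximum is at x_1 = 10, x_2 = 4.

(10, 4)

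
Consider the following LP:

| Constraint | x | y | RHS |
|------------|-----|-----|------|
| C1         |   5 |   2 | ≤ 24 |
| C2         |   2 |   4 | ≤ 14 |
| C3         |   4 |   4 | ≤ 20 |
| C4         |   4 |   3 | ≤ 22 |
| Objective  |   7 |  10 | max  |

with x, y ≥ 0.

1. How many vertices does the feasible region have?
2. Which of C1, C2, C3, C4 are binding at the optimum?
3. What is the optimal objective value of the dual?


1. 5
2. C2, C3
3. 41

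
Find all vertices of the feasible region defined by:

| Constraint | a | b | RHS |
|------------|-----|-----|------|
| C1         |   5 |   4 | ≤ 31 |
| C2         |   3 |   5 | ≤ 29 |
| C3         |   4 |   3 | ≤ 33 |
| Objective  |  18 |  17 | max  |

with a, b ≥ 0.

(0, 0), (6.2, 0), (3, 4), (0, 5.8)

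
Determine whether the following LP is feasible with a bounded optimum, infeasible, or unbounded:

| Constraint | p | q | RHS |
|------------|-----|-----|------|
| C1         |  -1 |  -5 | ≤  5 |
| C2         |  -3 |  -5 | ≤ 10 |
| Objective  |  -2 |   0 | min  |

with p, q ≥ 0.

Unbounded (objective can decrease without bound)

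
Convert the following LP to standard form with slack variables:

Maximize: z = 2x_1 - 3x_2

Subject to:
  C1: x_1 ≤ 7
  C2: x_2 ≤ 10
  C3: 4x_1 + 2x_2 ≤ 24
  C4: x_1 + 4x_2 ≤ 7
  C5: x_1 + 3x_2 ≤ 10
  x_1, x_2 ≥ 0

max z = 2x_1 - 3x_2

s.t.
  x_1 + s1 = 7
  x_2 + s2 = 10
  4x_1 + 2x_2 + s3 = 24
  x_1 + 4x_2 + s4 = 7
  x_1 + 3x_2 + s5 = 10
  x_1, x_2, s1, s2, s3, s4, s5 ≥ 0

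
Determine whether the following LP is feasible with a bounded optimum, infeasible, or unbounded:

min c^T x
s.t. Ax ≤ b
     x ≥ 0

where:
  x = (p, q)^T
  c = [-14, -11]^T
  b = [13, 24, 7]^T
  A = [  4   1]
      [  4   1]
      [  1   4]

Feasible with a bounded optimal solution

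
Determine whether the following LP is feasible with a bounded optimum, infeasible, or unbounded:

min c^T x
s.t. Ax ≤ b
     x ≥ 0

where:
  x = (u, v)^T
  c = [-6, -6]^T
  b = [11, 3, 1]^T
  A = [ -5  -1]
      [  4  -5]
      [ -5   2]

Unbounded (objective can decrease without bound)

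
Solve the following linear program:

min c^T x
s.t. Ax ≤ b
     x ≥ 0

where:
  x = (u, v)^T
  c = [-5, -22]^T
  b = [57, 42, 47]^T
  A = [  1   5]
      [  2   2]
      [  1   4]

Evaluate the objective at each vertex of the feasible region:
  z(0, 0) = 0
  z(21, 0) = -105
  z(12.33, 8.667) = -252.3
  z(7, 10) = -255  ←
  z(0, 11.4) = -250.8
The minimum is at u = 7, v = 10.

u = 7, v = 10, z = -255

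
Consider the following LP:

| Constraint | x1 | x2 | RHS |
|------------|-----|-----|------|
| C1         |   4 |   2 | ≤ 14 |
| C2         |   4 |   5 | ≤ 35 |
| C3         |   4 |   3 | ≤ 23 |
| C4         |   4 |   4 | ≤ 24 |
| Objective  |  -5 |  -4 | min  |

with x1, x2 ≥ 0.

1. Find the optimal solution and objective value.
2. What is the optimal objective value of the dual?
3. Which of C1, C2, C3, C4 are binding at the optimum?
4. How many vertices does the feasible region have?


1. x1 = 1, x2 = 5, z = -25
2. -25
3. C1, C4
4. 4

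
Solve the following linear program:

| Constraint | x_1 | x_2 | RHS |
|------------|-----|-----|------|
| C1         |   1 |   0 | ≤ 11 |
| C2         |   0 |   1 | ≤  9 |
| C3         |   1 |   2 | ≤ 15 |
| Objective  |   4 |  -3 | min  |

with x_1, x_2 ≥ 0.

Evaluate the objective at each vertex of the feasible region:
  z(0, 0) = 0
  z(11, 0) = 44
  z(11, 2) = 38
  z(0, 7.5) = -22.5  ←
The minimum is at x_1 = 0, x_2 = 7.5.

x_1 = 0, x_2 = 7.5, z = -22.5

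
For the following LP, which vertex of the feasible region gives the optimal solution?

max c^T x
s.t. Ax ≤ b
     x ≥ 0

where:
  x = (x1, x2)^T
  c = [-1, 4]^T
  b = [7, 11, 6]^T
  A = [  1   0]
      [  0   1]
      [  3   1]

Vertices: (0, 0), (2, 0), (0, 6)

Evaluate the objective at each vertex of the feasible region:
  z(0, 0) = 0
  z(2, 0) = -2
  z(0, 6) = 24  ←
The maximum is at x1 = 0, x2 = 6.

(0, 6)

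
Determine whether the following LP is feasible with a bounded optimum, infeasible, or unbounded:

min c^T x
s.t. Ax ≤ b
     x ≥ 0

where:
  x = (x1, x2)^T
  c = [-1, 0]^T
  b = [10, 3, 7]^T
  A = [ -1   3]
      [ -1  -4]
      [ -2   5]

Unbounded (objective can decrease without bound)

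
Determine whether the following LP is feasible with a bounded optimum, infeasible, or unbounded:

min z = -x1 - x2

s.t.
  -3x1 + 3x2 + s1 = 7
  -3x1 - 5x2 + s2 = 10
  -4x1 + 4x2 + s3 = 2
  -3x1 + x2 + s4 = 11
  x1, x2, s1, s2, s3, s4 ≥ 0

Unbounded (objective can decrease without bound)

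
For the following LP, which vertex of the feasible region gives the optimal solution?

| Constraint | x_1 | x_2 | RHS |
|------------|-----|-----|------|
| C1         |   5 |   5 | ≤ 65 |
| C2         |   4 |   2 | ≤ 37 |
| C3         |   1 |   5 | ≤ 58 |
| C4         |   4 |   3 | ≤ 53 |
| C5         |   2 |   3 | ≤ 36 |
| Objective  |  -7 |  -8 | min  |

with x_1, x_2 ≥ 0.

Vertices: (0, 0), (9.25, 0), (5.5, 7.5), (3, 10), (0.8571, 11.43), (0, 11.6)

Evaluate the objective at each vertex of the feasible region:
  z(0, 0) = 0
  z(9.25, 0) = -64.75
  z(5.5, 7.5) = -98.5
  z(3, 10) = -101  ←
  z(0.8571, 11.43) = -97.43
  z(0, 11.6) = -92.8
The minimum is at x_1 = 3, x_2 = 10.

(3, 10)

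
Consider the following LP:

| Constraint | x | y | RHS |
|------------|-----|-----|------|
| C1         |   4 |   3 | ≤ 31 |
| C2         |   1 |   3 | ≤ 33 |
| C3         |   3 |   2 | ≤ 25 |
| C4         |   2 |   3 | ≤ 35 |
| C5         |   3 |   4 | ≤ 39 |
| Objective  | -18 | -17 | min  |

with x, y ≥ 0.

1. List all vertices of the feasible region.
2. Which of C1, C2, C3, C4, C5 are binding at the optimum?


1. (0, 0), (7.75, 0), (1, 9), (0, 9.75)
2. C1, C5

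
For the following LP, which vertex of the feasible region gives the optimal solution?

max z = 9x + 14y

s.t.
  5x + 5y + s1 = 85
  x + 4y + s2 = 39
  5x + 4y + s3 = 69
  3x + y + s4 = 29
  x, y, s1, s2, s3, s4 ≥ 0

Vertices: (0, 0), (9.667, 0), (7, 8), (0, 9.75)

Evaluate the objective at each vertex of the feasible region:
  z(0, 0) = 0
  z(9.667, 0) = 87
  z(7, 8) = 175  ←
  z(0, 9.75) = 136.5
The maximum is at x = 7, y = 8.

(7, 8)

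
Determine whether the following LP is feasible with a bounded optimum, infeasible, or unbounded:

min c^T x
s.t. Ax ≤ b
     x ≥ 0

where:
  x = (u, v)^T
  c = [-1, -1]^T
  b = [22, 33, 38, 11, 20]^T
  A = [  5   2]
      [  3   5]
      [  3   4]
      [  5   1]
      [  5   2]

Feasible with a bounded optimal solution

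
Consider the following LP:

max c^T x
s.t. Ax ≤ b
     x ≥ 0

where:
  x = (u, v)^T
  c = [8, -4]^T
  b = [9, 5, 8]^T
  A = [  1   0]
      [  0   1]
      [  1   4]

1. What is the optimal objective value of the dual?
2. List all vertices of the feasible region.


1. 64
2. (0, 0), (8, 0), (0, 2)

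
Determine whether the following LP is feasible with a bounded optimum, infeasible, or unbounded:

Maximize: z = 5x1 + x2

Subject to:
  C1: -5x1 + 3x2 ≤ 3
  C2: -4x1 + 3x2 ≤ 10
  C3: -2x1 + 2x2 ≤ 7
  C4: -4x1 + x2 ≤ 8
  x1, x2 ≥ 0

Unbounded (objective can increase without bound)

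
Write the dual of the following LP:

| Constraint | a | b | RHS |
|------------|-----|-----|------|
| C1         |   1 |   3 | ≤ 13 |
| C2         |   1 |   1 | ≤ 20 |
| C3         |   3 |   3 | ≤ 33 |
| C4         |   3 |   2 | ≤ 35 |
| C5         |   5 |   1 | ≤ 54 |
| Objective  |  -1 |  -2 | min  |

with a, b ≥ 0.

Primal min cᵀx s.t. Ax ≤ b, x ≥ 0  →  Dual max −bᵀy s.t. Aᵀy ≥ −c, y ≥ 0.

Maximize: z = -13y1 - 20y2 - 33y3 - 35y4 - 54y5

Subject to:
  y1 + y2 + 3y3 + 3y4 + 5y5 ≥ 1
  3y1 + y2 + 3y3 + 2y4 + y5 ≥ 2
  y1, y2, y3, y4, y5 ≥ 0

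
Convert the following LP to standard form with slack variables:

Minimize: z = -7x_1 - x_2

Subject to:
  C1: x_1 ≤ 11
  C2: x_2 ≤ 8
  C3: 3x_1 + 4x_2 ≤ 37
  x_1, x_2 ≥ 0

min z = -7x_1 - x_2

s.t.
  x_1 + s1 = 11
  x_2 + s2 = 8
  3x_1 + 4x_2 + s3 = 37
  x_1, x_2, s1, s2, s3 ≥ 0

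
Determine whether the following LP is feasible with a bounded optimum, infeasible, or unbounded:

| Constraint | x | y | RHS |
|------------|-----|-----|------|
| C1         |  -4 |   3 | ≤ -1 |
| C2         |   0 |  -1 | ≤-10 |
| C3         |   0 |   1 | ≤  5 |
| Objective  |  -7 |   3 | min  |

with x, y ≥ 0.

Infeasible (no feasible solution exists)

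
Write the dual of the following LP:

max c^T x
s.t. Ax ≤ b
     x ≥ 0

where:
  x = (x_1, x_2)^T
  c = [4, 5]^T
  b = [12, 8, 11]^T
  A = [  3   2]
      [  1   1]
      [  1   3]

Primal max cᵀx s.t. Ax ≤ b, x ≥ 0  →  Dual min bᵀy s.t. Aᵀy ≥ c, y ≥ 0.

Minimize: z = 12y1 + 8y2 + 11y3

Subject to:
  3y1 + y2 + y3 ≥ 4
  2y1 + y2 + 3y3 ≥ 5
  y1, y2, y3 ≥ 0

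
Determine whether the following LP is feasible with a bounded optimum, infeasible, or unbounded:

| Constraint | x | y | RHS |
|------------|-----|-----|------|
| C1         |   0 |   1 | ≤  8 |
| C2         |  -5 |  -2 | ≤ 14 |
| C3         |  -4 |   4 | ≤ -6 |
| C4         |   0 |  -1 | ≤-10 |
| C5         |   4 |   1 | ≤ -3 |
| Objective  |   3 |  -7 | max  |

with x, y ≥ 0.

Infeasible (no feasible solution exists)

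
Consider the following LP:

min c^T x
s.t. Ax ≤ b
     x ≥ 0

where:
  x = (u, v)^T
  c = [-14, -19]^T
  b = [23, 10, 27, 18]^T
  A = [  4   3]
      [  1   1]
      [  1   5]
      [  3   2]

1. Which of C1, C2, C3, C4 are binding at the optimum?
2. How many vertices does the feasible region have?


1. C1, C3
2. 4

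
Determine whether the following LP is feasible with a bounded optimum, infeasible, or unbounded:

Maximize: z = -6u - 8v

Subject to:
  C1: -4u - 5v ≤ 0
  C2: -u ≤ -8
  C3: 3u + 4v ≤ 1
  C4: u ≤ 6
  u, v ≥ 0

Infeasible (no feasible solution exists)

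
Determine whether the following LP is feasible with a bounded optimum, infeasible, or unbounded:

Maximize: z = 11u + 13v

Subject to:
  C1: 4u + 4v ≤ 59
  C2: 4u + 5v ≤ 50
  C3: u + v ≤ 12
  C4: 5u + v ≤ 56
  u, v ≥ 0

Feasible with a bounded optimal solution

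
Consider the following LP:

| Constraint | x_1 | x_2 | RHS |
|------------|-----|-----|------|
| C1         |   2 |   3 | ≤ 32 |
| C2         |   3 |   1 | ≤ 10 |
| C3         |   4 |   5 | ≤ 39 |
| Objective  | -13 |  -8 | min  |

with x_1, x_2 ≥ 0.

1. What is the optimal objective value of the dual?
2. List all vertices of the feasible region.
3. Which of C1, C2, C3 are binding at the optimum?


1. -69
2. (0, 0), (3.333, 0), (1, 7), (0, 7.8)
3. C2, C3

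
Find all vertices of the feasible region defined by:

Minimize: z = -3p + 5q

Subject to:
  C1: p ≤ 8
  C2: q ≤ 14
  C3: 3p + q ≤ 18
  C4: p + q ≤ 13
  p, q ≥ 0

(0, 0), (6, 0), (2.5, 10.5), (0, 13)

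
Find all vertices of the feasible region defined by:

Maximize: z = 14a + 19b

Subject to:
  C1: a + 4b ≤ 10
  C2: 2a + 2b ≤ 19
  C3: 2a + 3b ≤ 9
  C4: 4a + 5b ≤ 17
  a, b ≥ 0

(0, 0), (4.25, 0), (3, 1), (1.2, 2.2), (0, 2.5)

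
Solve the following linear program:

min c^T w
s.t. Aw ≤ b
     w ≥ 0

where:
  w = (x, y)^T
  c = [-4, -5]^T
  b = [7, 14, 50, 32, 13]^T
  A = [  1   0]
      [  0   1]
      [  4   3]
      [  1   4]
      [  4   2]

Evaluate the objective at each vertex of the feasible region:
  z(0, 0) = 0
  z(3.25, 0) = -13
  z(0, 6.5) = -32.5  ←
The minimum is at x = 0, y = 6.5.

x = 0, y = 6.5, z = -32.5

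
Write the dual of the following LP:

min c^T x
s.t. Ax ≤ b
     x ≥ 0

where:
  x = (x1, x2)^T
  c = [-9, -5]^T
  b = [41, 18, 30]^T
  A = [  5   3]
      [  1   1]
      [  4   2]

Primal min cᵀx s.t. Ax ≤ b, x ≥ 0  →  Dual max −bᵀy s.t. Aᵀy ≥ −c, y ≥ 0.

Maximize: z = -41y1 - 18y2 - 30y3

Subject to:
  5y1 + y2 + 4y3 ≥ 9
  3y1 + y2 + 2y3 ≥ 5
  y1, y2, y3 ≥ 0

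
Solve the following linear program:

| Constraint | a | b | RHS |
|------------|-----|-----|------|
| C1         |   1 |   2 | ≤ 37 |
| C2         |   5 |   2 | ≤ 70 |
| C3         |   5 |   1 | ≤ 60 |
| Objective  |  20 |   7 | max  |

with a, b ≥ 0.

Evaluate the objective at each vertex of the feasible region:
  z(0, 0) = 0
  z(12, 0) = 240
  z(10, 10) = 270  ←
  z(8.25, 14.38) = 265.6
  z(0, 18.5) = 129.5
The maximum is at a = 10, b = 10.

a = 10, b = 10, z = 270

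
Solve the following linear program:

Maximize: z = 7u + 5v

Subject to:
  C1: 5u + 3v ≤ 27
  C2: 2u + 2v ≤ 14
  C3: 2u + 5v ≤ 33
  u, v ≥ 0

Evaluate the objective at each vertex of the feasible region:
  z(0, 0) = 0
  z(5.4, 0) = 37.8
  z(3, 4) = 41  ←
  z(0.6667, 6.333) = 36.33
  z(0, 6.6) = 33
The maximum is at u = 3, v = 4.

u = 3, v = 4, z = 41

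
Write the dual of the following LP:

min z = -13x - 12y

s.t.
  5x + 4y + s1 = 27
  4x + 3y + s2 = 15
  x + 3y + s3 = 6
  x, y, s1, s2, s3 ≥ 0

Primal min cᵀx s.t. Ax ≤ b, x ≥ 0  →  Dual max −bᵀy s.t. Aᵀy ≥ −c, y ≥ 0.

Maximize: z = -27y1 - 15y2 - 6y3

Subject to:
  5y1 + 4y2 + y3 ≥ 13
  4y1 + 3y2 + 3y3 ≥ 12
  y1, y2, y3 ≥ 0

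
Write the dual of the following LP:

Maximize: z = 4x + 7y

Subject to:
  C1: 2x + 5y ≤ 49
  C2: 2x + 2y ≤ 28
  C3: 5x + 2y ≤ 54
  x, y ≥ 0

Primal max cᵀx s.t. Ax ≤ b, x ≥ 0  →  Dual min bᵀy s.t. Aᵀy ≥ c, y ≥ 0.

Minimize: z = 49y1 + 28y2 + 54y3

Subject to:
  2y1 + 2y2 + 5y3 ≥ 4
  5y1 + 2y2 + 2y3 ≥ 7
  y1, y2, y3 ≥ 0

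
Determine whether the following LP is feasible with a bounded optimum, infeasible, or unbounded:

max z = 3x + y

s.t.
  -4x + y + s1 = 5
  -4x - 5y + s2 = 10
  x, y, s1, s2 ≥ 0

Unbounded (objective can increase without bound)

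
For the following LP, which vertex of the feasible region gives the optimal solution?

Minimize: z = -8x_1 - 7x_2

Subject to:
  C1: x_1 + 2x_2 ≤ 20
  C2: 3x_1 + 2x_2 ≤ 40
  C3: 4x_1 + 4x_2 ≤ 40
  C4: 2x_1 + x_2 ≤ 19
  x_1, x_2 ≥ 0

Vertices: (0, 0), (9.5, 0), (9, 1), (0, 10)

Evaluate the objective at each vertex of the feasible region:
  z(0, 0) = 0
  z(9.5, 0) = -76
  z(9, 1) = -79  ←
  z(0, 10) = -70
The minimum is at x_1 = 9, x_2 = 1.

(9, 1)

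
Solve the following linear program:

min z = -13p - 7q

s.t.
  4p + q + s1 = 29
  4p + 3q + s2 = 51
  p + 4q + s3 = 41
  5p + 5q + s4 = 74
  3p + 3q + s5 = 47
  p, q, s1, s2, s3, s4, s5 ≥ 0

Evaluate the objective at each vertex of the feasible region:
  z(0, 0) = 0
  z(7.25, 0) = -94.25
  z(5, 9) = -128  ←
  z(0, 10.25) = -71.75
The minimum is at p = 5, q = 9.

p = 5, q = 9, z = -128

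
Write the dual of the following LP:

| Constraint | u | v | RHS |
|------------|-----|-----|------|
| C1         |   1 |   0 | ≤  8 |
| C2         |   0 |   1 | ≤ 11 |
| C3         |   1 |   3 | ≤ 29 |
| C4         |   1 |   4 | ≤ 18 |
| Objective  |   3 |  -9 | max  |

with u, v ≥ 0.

Primal max cᵀx s.t. Ax ≤ b, x ≥ 0  →  Dual min bᵀy s.t. Aᵀy ≥ c, y ≥ 0.

Minimize: z = 8y1 + 11y2 + 29y3 + 18y4

Subject to:
  y1 + y3 + y4 ≥ 3
  y2 + 3y3 + 4y4 ≥ -9
  y1, y2, y3, y4 ≥ 0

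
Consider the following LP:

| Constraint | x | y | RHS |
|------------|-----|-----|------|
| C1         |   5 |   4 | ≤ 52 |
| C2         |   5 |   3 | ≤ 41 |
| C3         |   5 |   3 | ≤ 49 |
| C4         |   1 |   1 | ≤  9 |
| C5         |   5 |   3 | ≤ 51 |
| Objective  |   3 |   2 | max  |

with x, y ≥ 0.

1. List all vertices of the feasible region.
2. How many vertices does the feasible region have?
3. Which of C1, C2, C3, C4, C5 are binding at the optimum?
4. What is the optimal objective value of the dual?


1. (0, 0), (8.2, 0), (7, 2), (0, 9)
2. 4
3. C2, C4
4. 25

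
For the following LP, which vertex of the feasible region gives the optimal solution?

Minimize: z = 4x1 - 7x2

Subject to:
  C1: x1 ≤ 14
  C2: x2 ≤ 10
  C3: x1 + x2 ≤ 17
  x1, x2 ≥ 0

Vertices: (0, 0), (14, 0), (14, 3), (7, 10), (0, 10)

Evaluate the objective at each vertex of the feasible region:
  z(0, 0) = 0
  z(14, 0) = 56
  z(14, 3) = 35
  z(7, 10) = -42
  z(0, 10) = -70  ←
The minimum is at x1 = 0, x2 = 10.

(0, 10)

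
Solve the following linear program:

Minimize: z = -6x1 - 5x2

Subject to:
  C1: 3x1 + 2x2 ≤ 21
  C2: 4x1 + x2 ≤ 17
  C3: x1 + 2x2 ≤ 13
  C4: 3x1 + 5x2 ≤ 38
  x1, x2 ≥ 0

Evaluate the objective at each vertex of the feasible region:
  z(0, 0) = 0
  z(4.25, 0) = -25.5
  z(3, 5) = -43  ←
  z(0, 6.5) = -32.5
The minimum is at x1 = 3, x2 = 5.

x1 = 3, x2 = 5, z = -43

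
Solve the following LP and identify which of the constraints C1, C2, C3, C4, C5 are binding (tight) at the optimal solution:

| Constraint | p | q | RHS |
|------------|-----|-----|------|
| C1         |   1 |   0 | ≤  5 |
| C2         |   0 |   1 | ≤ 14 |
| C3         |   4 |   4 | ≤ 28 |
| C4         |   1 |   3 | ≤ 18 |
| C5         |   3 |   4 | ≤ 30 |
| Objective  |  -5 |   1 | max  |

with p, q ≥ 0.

At p = 0, q = 6, compute slack b - a·x for each constraint:
  C1: 5 − 0 = 5  (slack)
  C2: 14 − 6 = 8  (slack)
  C3: 28 − 24 = 4  (slack)
  C4: 18 − 18 = 0  (binding)
  C5: 30 − 24 = 6  (slack)

Optimal: p = 0, q = 6
Binding: C4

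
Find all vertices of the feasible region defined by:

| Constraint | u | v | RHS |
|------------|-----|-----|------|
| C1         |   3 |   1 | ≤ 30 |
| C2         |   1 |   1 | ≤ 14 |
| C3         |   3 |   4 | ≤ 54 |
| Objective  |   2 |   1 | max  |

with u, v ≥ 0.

(0, 0), (10, 0), (8, 6), (2, 12), (0, 13.5)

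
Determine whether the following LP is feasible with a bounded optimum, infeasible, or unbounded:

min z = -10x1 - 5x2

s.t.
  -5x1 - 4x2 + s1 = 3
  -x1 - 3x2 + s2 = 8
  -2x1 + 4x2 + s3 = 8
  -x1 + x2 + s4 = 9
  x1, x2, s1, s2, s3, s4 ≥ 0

Unbounded (objective can decrease without bound)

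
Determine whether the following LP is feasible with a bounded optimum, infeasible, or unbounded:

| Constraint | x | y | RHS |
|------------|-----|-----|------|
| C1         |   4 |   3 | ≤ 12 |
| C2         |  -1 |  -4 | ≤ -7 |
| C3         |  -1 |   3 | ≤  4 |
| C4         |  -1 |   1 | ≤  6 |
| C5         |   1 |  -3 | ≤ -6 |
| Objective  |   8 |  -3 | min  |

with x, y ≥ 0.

Infeasible (no feasible solution exists)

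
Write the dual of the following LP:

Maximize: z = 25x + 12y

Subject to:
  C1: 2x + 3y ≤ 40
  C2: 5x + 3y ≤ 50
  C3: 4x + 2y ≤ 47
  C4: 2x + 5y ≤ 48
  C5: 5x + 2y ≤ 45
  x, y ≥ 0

Primal max cᵀx s.t. Ax ≤ b, x ≥ 0  →  Dual min bᵀy s.t. Aᵀy ≥ c, y ≥ 0.

Minimize: z = 40y1 + 50y2 + 47y3 + 48y4 + 45y5

Subject to:
  2y1 + 5y2 + 4y3 + 2y4 + 5y5 ≥ 25
  3y1 + 3y2 + 2y3 + 5y4 + 2y5 ≥ 12
  y1, y2, y3, y4, y5 ≥ 0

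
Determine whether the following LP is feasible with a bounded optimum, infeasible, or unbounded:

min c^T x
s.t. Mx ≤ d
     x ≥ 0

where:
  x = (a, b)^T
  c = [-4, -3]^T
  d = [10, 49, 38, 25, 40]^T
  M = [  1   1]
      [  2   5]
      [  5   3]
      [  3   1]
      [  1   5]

Feasible with a bounded optimal solution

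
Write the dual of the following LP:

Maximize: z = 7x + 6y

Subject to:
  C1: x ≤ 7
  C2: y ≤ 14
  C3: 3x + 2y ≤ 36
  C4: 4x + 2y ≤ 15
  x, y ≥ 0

Primal max cᵀx s.t. Ax ≤ b, x ≥ 0  →  Dual min bᵀy s.t. Aᵀy ≥ c, y ≥ 0.

Minimize: z = 7y1 + 14y2 + 36y3 + 15y4

Subject to:
  y1 + 3y3 + 4y4 ≥ 7
  y2 + 2y3 + 2y4 ≥ 6
  y1, y2, y3, y4 ≥ 0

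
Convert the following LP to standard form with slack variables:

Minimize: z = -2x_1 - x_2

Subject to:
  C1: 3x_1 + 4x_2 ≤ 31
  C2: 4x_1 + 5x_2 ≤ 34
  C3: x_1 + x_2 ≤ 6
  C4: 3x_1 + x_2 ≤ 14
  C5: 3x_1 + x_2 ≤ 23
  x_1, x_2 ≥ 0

min z = -2x_1 - x_2

s.t.
  3x_1 + 4x_2 + s1 = 31
  4x_1 + 5x_2 + s2 = 34
  x_1 + x_2 + s3 = 6
  3x_1 + x_2 + s4 = 14
  3x_1 + x_2 + s5 = 23
  x_1, x_2, s1, s2, s3, s4, s5 ≥ 0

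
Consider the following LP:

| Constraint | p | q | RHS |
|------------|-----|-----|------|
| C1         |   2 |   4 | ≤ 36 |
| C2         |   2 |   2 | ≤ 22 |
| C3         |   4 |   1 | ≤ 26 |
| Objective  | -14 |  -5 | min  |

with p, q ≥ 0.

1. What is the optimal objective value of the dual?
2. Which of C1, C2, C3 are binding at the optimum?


1. -100
2. C2, C3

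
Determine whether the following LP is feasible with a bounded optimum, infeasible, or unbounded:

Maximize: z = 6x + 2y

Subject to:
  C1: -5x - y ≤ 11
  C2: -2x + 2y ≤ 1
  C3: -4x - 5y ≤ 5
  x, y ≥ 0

Unbounded (objective can increase without bound)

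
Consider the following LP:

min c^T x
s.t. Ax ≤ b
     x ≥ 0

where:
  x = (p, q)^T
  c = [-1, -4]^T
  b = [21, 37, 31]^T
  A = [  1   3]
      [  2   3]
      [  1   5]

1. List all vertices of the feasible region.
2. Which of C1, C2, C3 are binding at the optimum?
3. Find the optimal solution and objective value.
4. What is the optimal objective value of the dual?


1. (0, 0), (18.5, 0), (16, 1.667), (6, 5), (0, 6.2)
2. C1, C3
3. p = 6, q = 5, z = -26
4. -26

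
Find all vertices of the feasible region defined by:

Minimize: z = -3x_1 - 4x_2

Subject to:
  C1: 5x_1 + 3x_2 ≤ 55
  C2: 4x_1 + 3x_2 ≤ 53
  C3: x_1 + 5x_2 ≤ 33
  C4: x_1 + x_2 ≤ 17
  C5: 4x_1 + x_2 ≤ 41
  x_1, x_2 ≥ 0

(0, 0), (10.25, 0), (9.714, 2.143), (8, 5), (0, 6.6)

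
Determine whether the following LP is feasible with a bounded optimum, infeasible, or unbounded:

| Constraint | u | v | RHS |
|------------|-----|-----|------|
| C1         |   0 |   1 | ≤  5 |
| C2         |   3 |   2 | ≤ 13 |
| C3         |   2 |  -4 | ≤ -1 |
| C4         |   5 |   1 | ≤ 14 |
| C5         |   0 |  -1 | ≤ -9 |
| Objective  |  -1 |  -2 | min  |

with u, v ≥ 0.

Infeasible (no feasible solution exists)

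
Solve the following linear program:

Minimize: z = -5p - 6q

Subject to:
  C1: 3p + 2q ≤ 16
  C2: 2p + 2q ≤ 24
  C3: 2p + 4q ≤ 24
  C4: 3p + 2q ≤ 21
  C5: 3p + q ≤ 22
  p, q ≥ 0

Evaluate the objective at each vertex of the feasible region:
  z(0, 0) = 0
  z(5.333, 0) = -26.67
  z(2, 5) = -40  ←
  z(0, 6) = -36
The minimum is at p = 2, q = 5.

p = 2, q = 5, z = -40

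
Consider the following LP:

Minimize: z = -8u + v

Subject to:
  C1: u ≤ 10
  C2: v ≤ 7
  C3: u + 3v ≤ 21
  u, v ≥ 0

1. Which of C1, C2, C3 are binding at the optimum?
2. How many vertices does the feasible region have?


1. C1
2. 4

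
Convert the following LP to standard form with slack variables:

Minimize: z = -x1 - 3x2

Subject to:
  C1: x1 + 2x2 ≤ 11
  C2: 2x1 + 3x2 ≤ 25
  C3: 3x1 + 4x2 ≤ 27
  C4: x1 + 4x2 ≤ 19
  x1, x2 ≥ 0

min z = -x1 - 3x2

s.t.
  x1 + 2x2 + s1 = 11
  2x1 + 3x2 + s2 = 25
  3x1 + 4x2 + s3 = 27
  x1 + 4x2 + s4 = 19
  x1, x2, s1, s2, s3, s4 ≥ 0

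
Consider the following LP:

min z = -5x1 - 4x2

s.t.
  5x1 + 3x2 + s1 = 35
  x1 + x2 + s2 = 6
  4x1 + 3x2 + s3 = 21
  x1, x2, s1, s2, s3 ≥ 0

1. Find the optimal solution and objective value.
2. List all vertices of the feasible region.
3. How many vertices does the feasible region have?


1. x1 = 3, x2 = 3, z = -27
2. (0, 0), (5.25, 0), (3, 3), (0, 6)
3. 4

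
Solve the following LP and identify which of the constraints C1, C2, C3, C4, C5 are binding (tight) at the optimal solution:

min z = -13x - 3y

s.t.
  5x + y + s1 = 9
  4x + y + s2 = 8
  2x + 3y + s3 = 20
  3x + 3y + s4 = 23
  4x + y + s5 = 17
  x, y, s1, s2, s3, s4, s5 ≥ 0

At x = 1, y = 4, compute slack b - a·x for each constraint:
  C1: 9 − 9 = 0  (binding)
  C2: 8 − 8 = 0  (binding)
  C3: 20 − 14 = 6  (slack)
  C4: 23 − 15 = 8  (slack)
  C5: 17 − 8 = 9  (slack)

Optimal: x = 1, y = 4
Binding: C1, C2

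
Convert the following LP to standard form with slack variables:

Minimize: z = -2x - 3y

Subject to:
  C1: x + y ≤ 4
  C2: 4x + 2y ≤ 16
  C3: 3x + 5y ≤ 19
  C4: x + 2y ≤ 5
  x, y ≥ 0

min z = -2x - 3y

s.t.
  x + y + s1 = 4
  4x + 2y + s2 = 16
  3x + 5y + s3 = 19
  x + 2y + s4 = 5
  x, y, s1, s2, s3, s4 ≥ 0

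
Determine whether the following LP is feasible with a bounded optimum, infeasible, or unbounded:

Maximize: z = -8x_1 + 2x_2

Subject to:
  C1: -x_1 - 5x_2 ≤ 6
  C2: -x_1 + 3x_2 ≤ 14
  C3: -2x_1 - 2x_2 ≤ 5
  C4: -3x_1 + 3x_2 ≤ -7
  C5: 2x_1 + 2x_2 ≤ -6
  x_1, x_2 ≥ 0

Infeasible (no feasible solution exists)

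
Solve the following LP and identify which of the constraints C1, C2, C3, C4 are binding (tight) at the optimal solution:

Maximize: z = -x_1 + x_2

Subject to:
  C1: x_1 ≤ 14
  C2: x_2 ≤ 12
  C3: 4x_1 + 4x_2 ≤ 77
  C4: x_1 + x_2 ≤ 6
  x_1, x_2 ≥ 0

At x_1 = 0, x_2 = 6, compute slack b - a·x for each constraint:
  C1: 14 − 0 = 14  (slack)
  C2: 12 − 6 = 6  (slack)
  C3: 77 − 24 = 53  (slack)
  C4: 6 − 6 = 0  (binding)

Optimal: x_1 = 0, x_2 = 6
Binding: C4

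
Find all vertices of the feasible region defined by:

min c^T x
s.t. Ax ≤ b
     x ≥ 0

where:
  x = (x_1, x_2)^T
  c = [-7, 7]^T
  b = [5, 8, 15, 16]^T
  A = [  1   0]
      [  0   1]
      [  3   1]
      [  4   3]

(0, 0), (4, 0), (0, 5.333)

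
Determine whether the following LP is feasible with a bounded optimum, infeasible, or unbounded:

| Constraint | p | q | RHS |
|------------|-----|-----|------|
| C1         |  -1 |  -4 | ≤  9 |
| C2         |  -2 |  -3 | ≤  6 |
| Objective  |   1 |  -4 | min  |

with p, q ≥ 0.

Unbounded (objective can decrease without bound)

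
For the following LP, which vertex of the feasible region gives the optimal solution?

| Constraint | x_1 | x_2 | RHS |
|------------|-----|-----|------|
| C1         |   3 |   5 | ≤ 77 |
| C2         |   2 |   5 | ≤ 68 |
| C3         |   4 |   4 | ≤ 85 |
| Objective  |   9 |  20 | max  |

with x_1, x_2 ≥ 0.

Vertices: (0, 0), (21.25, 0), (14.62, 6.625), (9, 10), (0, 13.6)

Evaluate the objective at each vertex of the feasible region:
  z(0, 0) = 0
  z(21.25, 0) = 191.2
  z(14.62, 6.625) = 264.1
  z(9, 10) = 281  ←
  z(0, 13.6) = 272
The maximum is at x_1 = 9, x_2 = 10.

(9, 10)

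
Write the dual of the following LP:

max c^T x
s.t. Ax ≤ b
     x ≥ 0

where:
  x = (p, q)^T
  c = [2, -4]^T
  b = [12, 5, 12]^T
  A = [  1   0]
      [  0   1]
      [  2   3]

Primal max cᵀx s.t. Ax ≤ b, x ≥ 0  →  Dual min bᵀy s.t. Aᵀy ≥ c, y ≥ 0.

Minimize: z = 12y1 + 5y2 + 12y3

Subject to:
  y1 + 2y3 ≥ 2
  y2 + 3y3 ≥ -4
  y1, y2, y3 ≥ 0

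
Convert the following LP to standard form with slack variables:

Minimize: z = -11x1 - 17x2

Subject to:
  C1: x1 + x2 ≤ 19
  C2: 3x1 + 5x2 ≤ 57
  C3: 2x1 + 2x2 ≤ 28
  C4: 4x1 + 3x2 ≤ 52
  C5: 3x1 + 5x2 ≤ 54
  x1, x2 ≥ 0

min z = -11x1 - 17x2

s.t.
  x1 + x2 + s1 = 19
  3x1 + 5x2 + s2 = 57
  2x1 + 2x2 + s3 = 28
  4x1 + 3x2 + s4 = 52
  3x1 + 5x2 + s5 = 54
  x1, x2, s1, s2, s3, s4, s5 ≥ 0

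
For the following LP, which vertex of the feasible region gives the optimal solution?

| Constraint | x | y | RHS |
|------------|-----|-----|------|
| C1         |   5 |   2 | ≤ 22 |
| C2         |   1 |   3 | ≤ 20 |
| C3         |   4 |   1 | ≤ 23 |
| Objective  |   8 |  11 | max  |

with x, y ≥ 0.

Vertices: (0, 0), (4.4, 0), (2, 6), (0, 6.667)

Evaluate the objective at each vertex of the feasible region:
  z(0, 0) = 0
  z(4.4, 0) = 35.2
  z(2, 6) = 82  ←
  z(0, 6.667) = 73.33
The maximum is at x = 2, y = 6.

(2, 6)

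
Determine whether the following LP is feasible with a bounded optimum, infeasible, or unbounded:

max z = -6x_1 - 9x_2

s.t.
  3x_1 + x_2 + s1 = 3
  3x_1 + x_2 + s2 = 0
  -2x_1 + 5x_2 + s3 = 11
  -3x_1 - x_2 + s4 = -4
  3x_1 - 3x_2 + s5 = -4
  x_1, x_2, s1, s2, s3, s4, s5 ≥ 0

Infeasible (no feasible solution exists)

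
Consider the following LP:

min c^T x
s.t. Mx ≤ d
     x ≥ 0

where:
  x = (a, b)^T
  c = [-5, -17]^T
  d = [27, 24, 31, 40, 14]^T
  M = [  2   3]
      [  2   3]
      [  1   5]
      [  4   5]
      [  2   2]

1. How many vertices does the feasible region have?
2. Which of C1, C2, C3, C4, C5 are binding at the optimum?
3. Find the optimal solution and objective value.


1. 4
2. C3, C5
3. a = 1, b = 6, z = -107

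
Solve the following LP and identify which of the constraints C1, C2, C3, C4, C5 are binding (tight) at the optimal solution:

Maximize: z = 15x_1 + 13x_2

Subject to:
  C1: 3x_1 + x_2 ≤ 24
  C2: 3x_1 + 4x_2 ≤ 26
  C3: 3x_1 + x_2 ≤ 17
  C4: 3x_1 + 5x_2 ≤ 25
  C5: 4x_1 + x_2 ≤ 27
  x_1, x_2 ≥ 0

At x_1 = 5, x_2 = 2, compute slack b - a·x for each constraint:
  C1: 24 − 17 = 7  (slack)
  C2: 26 − 23 = 3  (slack)
  C3: 17 − 17 = 0  (binding)
  C4: 25 − 25 = 0  (binding)
  C5: 27 − 22 = 5  (slack)

Optimal: x_1 = 5, x_2 = 2
Binding: C3, C4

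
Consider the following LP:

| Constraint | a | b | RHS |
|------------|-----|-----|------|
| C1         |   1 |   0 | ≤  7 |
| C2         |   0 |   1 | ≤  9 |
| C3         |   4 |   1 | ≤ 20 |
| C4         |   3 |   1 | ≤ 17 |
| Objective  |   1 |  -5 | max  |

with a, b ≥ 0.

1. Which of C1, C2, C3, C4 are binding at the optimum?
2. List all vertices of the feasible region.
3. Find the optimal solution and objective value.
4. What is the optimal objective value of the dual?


1. C3
2. (0, 0), (5, 0), (3, 8), (2.667, 9), (0, 9)
3. a = 5, b = 0, z = 5
4. 5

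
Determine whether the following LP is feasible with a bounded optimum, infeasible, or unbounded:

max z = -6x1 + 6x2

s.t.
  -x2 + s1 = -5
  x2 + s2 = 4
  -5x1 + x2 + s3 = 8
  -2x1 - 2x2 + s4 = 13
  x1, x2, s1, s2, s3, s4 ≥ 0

Infeasible (no feasible solution exists)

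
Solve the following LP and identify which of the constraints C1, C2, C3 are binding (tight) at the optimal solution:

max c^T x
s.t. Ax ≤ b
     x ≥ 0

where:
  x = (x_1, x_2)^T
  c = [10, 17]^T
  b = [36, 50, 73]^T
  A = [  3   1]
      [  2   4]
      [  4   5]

At x_1 = 7, x_2 = 9, compute slack b - a·x for each constraint:
  C1: 36 − 30 = 6  (slack)
  C2: 50 − 50 = 0  (binding)
  C3: 73 − 73 = 0  (binding)

Optimal: x_1 = 7, x_2 = 9
Binding: C2, C3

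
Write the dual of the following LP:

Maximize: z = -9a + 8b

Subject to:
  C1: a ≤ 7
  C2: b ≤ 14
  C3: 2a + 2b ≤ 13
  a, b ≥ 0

Primal max cᵀx s.t. Ax ≤ b, x ≥ 0  →  Dual min bᵀy s.t. Aᵀy ≥ c, y ≥ 0.

Minimize: z = 7y1 + 14y2 + 13y3

Subject to:
  y1 + 2y3 ≥ -9
  y2 + 2y3 ≥ 8
  y1, y2, y3 ≥ 0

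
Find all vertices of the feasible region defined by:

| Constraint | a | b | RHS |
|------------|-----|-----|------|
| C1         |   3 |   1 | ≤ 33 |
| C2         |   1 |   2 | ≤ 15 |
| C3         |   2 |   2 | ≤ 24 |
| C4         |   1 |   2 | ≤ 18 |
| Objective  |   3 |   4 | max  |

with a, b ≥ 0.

(0, 0), (11, 0), (10.5, 1.5), (9, 3), (0, 7.5)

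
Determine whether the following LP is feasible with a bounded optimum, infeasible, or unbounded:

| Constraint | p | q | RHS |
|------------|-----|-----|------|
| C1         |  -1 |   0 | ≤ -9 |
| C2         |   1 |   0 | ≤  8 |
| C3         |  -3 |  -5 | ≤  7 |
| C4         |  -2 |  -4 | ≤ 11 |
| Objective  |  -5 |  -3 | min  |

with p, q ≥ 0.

Infeasible (no feasible solution exists)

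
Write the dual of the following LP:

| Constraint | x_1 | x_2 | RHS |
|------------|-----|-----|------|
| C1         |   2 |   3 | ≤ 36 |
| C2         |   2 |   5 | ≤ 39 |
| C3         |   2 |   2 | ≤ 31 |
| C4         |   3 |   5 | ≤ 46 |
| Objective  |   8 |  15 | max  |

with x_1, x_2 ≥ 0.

Primal max cᵀx s.t. Ax ≤ b, x ≥ 0  →  Dual min bᵀy s.t. Aᵀy ≥ c, y ≥ 0.

Minimize: z = 36y1 + 39y2 + 31y3 + 46y4

Subject to:
  2y1 + 2y2 + 2y3 + 3y4 ≥ 8
  3y1 + 5y2 + 2y3 + 5y4 ≥ 15
  y1, y2, y3, y4 ≥ 0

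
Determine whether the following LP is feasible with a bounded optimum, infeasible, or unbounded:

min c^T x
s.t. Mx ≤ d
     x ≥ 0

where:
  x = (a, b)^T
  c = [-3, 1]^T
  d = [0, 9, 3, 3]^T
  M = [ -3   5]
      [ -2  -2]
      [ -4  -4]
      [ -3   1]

Unbounded (objective can decrease without bound)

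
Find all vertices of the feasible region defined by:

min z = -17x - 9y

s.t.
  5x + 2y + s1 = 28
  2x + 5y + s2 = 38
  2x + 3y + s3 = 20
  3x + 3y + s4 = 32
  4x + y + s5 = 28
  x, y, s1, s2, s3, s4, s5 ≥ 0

(0, 0), (5.6, 0), (4, 4), (0, 6.667)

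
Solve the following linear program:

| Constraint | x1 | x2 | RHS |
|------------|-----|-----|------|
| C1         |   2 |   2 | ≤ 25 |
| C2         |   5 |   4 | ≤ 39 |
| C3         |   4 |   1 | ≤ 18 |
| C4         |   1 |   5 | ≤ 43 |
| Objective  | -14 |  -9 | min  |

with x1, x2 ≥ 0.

Evaluate the objective at each vertex of the feasible region:
  z(0, 0) = 0
  z(4.5, 0) = -63
  z(3, 6) = -96  ←
  z(1.095, 8.381) = -90.76
  z(0, 8.6) = -77.4
The minimum is at x1 = 3, x2 = 6.

x1 = 3, x2 = 6, z = -96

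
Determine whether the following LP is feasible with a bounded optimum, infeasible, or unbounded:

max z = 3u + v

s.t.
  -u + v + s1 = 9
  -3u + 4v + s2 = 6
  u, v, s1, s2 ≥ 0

Unbounded (objective can increase without bound)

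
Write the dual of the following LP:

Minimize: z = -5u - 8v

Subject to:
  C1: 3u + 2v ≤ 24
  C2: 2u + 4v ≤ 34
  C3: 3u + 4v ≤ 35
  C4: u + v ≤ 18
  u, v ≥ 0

Primal min cᵀx s.t. Ax ≤ b, x ≥ 0  →  Dual max −bᵀy s.t. Aᵀy ≥ −c, y ≥ 0.

Maximize: z = -24y1 - 34y2 - 35y3 - 18y4

Subject to:
  3y1 + 2y2 + 3y3 + y4 ≥ 5
  2y1 + 4y2 + 4y3 + y4 ≥ 8
  y1, y2, y3, y4 ≥ 0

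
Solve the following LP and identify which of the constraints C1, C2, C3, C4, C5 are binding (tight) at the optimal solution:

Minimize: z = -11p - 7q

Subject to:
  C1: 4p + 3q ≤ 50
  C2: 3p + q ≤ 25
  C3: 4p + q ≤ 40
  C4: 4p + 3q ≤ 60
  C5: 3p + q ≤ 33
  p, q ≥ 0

At p = 5, q = 10, compute slack b - a·x for each constraint:
  C1: 50 − 50 = 0  (binding)
  C2: 25 − 25 = 0  (binding)
  C3: 40 − 30 = 10  (slack)
  C4: 60 − 50 = 10  (slack)
  C5: 33 − 25 = 8  (slack)

Optimal: p = 5, q = 10
Binding: C1, C2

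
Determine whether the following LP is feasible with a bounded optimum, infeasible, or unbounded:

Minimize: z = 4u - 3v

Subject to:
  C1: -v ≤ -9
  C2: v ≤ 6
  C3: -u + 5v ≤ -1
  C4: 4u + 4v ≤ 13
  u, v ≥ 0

Infeasible (no feasible solution exists)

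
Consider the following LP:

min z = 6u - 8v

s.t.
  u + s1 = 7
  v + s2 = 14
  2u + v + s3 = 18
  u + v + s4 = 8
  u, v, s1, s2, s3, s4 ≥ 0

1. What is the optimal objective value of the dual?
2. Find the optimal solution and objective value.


1. -64
2. u = 0, v = 8, z = -64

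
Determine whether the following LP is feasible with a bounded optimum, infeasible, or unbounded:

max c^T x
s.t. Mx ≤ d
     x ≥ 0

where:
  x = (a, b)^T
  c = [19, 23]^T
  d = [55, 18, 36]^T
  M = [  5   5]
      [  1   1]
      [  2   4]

Feasible with a bounded optimal solution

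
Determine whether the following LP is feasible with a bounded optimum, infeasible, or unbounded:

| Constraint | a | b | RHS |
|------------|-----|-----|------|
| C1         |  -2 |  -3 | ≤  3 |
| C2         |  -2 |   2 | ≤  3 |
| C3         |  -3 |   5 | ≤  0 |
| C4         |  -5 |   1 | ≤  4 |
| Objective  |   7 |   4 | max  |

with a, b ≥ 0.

Unbounded (objective can increase without bound)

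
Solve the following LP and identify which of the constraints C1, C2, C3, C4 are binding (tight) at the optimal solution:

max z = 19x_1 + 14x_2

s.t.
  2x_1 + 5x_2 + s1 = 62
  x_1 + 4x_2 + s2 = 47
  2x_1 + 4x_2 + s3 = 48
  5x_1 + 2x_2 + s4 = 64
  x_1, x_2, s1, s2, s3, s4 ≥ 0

At x_1 = 10, x_2 = 7, compute slack b - a·x for each constraint:
  C1: 62 − 55 = 7  (slack)
  C2: 47 − 38 = 9  (slack)
  C3: 48 − 48 = 0  (binding)
  C4: 64 − 64 = 0  (binding)

Optimal: x_1 = 10, x_2 = 7
Binding: C3, C4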